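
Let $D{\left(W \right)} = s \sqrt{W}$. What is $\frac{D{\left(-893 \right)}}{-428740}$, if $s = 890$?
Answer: $- \frac{89 i \sqrt{893}}{42874} \approx - 0.062033 i$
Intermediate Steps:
$D{\left(W \right)} = 890 \sqrt{W}$
$\frac{D{\left(-893 \right)}}{-428740} = \frac{890 \sqrt{-893}}{-428740} = 890 i \sqrt{893} \left(- \frac{1}{428740}\right) = - \frac{89 i \sqrt{893}}{42874}$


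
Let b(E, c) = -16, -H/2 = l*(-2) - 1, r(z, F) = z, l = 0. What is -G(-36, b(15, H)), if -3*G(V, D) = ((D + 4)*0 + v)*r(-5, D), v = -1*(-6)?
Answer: -10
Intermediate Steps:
v = 6
H = 2 (H = -2*(0*(-2) - 1) = -2*(0 - 1) = -2*(-1) = 2)
G(V, D) = 10 (G(V, D) = -((D + 4)*0 + 6)*(-5)/3 = -((4 + D)*0 + 6)*(-5)/3 = -(0 + 6)*(-5)/3 = -2*(-5) = -1/3*(-30) = 10)
-G(-36, b(15, H)) = -1*10 = -10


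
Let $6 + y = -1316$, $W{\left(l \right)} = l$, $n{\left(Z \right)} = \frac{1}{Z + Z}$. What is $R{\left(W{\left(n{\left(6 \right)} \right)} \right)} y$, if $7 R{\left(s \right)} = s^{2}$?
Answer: $- \frac{661}{504} \approx -1.3115$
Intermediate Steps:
$n{\left(Z \right)} = \frac{1}{2 Z}$
$y = -1322$ ($y = -6 - 1316 = -1322$)
$R{\left(s \right)} = \frac{s^{2}}{7}$
$R{\left(W{\left(n{\left(6 \right)} \right)} \right)} y = \frac{\left(\frac{1}{2 \cdot 6}\right)^{2}}{7} \left(-1322\right) = \frac{\left(\frac{1}{2} \cdot \frac{1}{6}\right)^{2}}{7} \left(-1322\right) = \frac{1}{7 \cdot 144} \left(-1322\right) = \frac{1}{7} \cdot \frac{1}{144} \left(-1322\right) = \frac{1}{1008} \left(-1322\right) = - \frac{661}{504}$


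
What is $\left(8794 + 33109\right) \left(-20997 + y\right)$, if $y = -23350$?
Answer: $-1858272341$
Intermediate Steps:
$\left(8794 + 33109\right) \left(-20997 + y\right) = \left(8794 + 33109\right) \left(-20997 - 23350\right) = 41903 \left(-44347\right) = -1858272341$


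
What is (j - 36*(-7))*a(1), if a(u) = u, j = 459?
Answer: 711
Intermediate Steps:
(j - 36*(-7))*a(1) = (459 - 36*(-7))*1 = (459 - 1*(-252))*1 = (459 + 252)*1 = 711*1 = 711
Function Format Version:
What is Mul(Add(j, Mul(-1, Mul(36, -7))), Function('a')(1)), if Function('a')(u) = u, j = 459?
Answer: 711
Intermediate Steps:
Mul(Add(j, Mul(-1, Mul(36, -7))), Function('a')(1)) = Mul(Add(459, Mul(-1, Mul(36, -7))), 1) = Mul(Add(459, Mul(-1, -252)), 1) = Mul(Add(459, 252), 1) = Mul(711, 1) = 711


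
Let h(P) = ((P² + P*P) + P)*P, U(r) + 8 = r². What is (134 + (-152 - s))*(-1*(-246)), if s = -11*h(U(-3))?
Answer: 3690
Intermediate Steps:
U(r) = -8 + r²
h(P) = P*(P + 2*P²) (h(P) = ((P² + P²) + P)*P = (2*P² + P)*P = (P + 2*P²)*P = P*(P + 2*P²))
s = -33 (s = -11*(-8 + (-3)²)²*(1 + 2*(-8 + (-3)²)) = -11*(-8 + 9)²*(1 + 2*(-8 + 9)) = -11*1²*(1 + 2*1) = -11*(1 + 2) = -11*3 = -33)
(134 + (-152 - s))*(-1*(-246)) = (134 + (-152 - 1*(-33)))*(-1*(-246)) = (134 + (-152 + 33))*246 = (134 - 119)*246 = 15*246 = 3690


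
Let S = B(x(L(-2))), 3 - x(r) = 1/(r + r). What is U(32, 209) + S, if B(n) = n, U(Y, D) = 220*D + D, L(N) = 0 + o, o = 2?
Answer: 184767/4 ≈ 46192.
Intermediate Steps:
L(N) = 2 (L(N) = 0 + 2 = 2)
U(Y, D) = 221*D
x(r) = 3 - 1/(2*r) (x(r) = 3 - 1/(r + r) = 3 - 1/(2*r))
S = 11/4 (S = 3 - 1/2/2 = 3 - 1/2*1/2 = 3 - 1/4 = 11/4 ≈ 2.7500)
U(32, 209) + S = 221*209 + 11/4 = 46189 + 11/4 = 184767/4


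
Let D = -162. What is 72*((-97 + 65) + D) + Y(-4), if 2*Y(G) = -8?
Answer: -13972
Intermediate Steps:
Y(G) = -4 (Y(G) = (1/2)*(-8) = -4)
72*((-97 + 65) + D) + Y(-4) = 72*((-97 + 65) - 162) - 4 = 72*(-32 - 162) - 4 = 72*(-194) - 4 = -13968 - 4 = -13972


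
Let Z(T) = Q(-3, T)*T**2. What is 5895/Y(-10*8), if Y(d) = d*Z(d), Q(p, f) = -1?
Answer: 1179/102400 ≈ 0.011514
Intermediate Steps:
Z(T) = -T**2
Y(d) = -d**3 (Y(d) = d*(-d**2) = -d**3)
5895/Y(-10*8) = 5895/((-(-10*8)**3)) = 5895/((-1*(-80)**3)) = 5895/((-1*(-512000))) = 5895/512000 = 5895*(1/512000) = 1179/102400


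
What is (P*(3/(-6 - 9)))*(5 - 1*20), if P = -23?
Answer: -69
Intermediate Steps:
(P*(3/(-6 - 9)))*(5 - 1*20) = (-69/(-6 - 9))*(5 - 1*20) = (-69/(-15))*(5 - 20) = -69*(-1)/15*(-15) = -23*(-1/5)*(-15) = (23/5)*(-15) = -69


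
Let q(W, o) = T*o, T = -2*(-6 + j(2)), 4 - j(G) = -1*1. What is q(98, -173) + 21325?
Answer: 20979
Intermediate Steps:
j(G) = 5 (j(G) = 4 - (-1) = 4 - 1*(-1) = 4 + 1 = 5)
T = 2 (T = -2*(-6 + 5) = -2*(-1) = 2)
q(W, o) = 2*o
q(98, -173) + 21325 = 2*(-173) + 21325 = -346 + 21325 = 20979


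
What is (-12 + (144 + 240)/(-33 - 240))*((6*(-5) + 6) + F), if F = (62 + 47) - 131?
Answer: 56120/91 ≈ 616.70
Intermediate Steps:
F = -22 (F = 109 - 131 = -22)
(-12 + (144 + 240)/(-33 - 240))*((6*(-5) + 6) + F) = (-12 + (144 + 240)/(-33 - 240))*((6*(-5) + 6) - 22) = (-12 + 384/(-273))*((-30 + 6) - 22) = (-12 + 384*(-1/273))*(-24 - 22) = (-12 - 128/91)*(-46) = -1220/91*(-46) = 56120/91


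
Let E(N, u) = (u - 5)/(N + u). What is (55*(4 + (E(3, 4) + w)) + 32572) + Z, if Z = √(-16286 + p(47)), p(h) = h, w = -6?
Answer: 227179/7 + I*√16239 ≈ 32454.0 + 127.43*I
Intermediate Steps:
E(N, u) = (-5 + u)/(N + u)
Z = I*√16239 (Z = √(-16286 + 47) = √(-16239) = I*√16239 ≈ 127.43*I)
(55*(4 + (E(3, 4) + w)) + 32572) + Z = (55*(4 + ((-5 + 4)/(3 + 4) - 6)) + 32572) + I*√16239 = (55*(4 + (-1/7 - 6)) + 32572) + I*√16239 = (55*(4 + ((⅐)*(-1) - 6)) + 32572) + I*√16239 = (55*(4 + (-⅐ - 6)) + 32572) + I*√16239 = (55*(4 - 43/7) + 32572) + I*√16239 = (55*(-15/7) + 32572) + I*√16239 = (-825/7 + 32572) + I*√16239 = 227179/7 + I*√16239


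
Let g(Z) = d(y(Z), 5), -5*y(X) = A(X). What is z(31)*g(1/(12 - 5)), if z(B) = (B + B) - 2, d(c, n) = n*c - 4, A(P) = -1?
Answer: -180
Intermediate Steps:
y(X) = ⅕ (y(X) = -⅕*(-1) = ⅕)
d(c, n) = -4 + c*n (d(c, n) = c*n - 4 = -4 + c*n)
g(Z) = -3 (g(Z) = -4 + (⅕)*5 = -4 + 1 = -3)
z(B) = -2 + 2*B (z(B) = 2*B - 2 = -2 + 2*B)
z(31)*g(1/(12 - 5)) = (-2 + 2*31)*(-3) = (-2 + 62)*(-3) = 60*(-3) = -180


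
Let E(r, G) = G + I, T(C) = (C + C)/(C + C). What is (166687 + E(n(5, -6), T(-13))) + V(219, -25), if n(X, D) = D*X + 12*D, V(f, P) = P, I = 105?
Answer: 166768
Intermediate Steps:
T(C) = 1 (T(C) = (2*C)/((2*C)) = (2*C)*(1/(2*C)) = 1)
n(X, D) = 12*D + D*X
E(r, G) = 105 + G (E(r, G) = G + 105 = 105 + G)
(166687 + E(n(5, -6), T(-13))) + V(219, -25) = (166687 + (105 + 1)) - 25 = (166687 + 106) - 25 = 166793 - 25 = 166768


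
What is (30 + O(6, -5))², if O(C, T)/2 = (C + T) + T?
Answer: 484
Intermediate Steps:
O(C, T) = 2*C + 4*T (O(C, T) = 2*((C + T) + T) = 2*(C + 2*T) = 2*C + 4*T)
(30 + O(6, -5))² = (30 + (2*6 + 4*(-5)))² = (30 + (12 - 20))² = (30 - 8)² = 22² = 484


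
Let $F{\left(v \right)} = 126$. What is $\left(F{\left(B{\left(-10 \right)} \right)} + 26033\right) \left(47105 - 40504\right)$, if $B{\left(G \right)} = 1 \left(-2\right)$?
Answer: $172675559$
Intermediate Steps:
$B{\left(G \right)} = -2$
$\left(F{\left(B{\left(-10 \right)} \right)} + 26033\right) \left(47105 - 40504\right) = \left(126 + 26033\right) \left(47105 - 40504\right) = 26159 \cdot 6601 = 172675559$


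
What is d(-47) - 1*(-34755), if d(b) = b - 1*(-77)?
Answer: 34785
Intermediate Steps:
d(b) = 77 + b (d(b) = b + 77 = 77 + b)
d(-47) - 1*(-34755) = (77 - 47) - 1*(-34755) = 30 + 34755 = 34785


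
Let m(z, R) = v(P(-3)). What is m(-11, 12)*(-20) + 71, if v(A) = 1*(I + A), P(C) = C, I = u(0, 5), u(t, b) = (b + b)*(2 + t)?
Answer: -269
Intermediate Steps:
u(t, b) = 2*b*(2 + t) (u(t, b) = (2*b)*(2 + t) = 2*b*(2 + t))
I = 20 (I = 2*5*(2 + 0) = 2*5*2 = 20)
v(A) = 20 + A (v(A) = 1*(20 + A) = 20 + A)
m(z, R) = 17 (m(z, R) = 20 - 3 = 17)
m(-11, 12)*(-20) + 71 = 17*(-20) + 71 = -340 + 71 = -269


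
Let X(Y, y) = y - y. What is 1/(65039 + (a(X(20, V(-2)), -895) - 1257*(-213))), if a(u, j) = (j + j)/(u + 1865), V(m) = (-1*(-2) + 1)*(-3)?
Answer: 373/124126582 ≈ 3.0050e-6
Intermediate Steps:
V(m) = -9 (V(m) = (2 + 1)*(-3) = 3*(-3) = -9)
X(Y, y) = 0
a(u, j) = 2*j/(1865 + u) (a(u, j) = (2*j)/(1865 + u) = 2*j/(1865 + u))
1/(65039 + (a(X(20, V(-2)), -895) - 1257*(-213))) = 1/(65039 + (2*(-895)/(1865 + 0) - 1257*(-213))) = 1/(65039 + (2*(-895)/1865 - 1*(-267741))) = 1/(65039 + (2*(-895)*(1/1865) + 267741)) = 1/(65039 + (-358/373 + 267741)) = 1/(65039 + 99867035/373) = 1/(124126582/373) = 373/124126582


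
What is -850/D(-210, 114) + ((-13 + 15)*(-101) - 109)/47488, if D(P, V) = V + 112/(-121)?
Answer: -2444197951/324865408 ≈ -7.5237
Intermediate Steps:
D(P, V) = -112/121 + V (D(P, V) = V + 112*(-1/121) = V - 112/121 = -112/121 + V)
-850/D(-210, 114) + ((-13 + 15)*(-101) - 109)/47488 = -850/(-112/121 + 114) + ((-13 + 15)*(-101) - 109)/47488 = -850/13682/121 + (2*(-101) - 109)*(1/47488) = -850*121/13682 + (-202 - 109)*(1/47488) = -51425/6841 - 311*1/47488 = -51425/6841 - 311/47488 = -2444197951/324865408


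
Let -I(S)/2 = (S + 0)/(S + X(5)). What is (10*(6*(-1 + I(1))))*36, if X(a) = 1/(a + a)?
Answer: -66960/11 ≈ -6087.3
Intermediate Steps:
X(a) = 1/(2*a)
I(S) = -2*S/(⅒ + S) (I(S) = -2*(S + 0)/(S + (½)/5) = -2*S/(S + (½)*(⅕)) = -2*S/(S + ⅒) = -2*S/(⅒ + S))
(10*(6*(-1 + I(1))))*36 = (10*(6*(-1 - 20*1/(1 + 10*1))))*36 = (10*(6*(-1 - 20*1/(1 + 10))))*36 = (10*(6*(-1 - 20*1/11)))*36 = (10*(6*(-1 - 20*1*1/11)))*36 = (10*(6*(-1 - 20/11)))*36 = (10*(6*(-31/11)))*36 = (10*(-186/11))*36 = -1860/11*36 = -66960/11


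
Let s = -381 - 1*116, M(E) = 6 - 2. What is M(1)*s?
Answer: -1988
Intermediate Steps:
M(E) = 4
s = -497 (s = -381 - 116 = -497)
M(1)*s = 4*(-497) = -1988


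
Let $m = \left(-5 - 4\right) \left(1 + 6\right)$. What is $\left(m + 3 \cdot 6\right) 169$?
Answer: $-7605$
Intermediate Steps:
$m = -63$ ($m = \left(-9\right) 7 = -63$)
$\left(m + 3 \cdot 6\right) 169 = \left(-63 + 3 \cdot 6\right) 169 = \left(-63 + 18\right) 169 = \left(-45\right) 169 = -7605$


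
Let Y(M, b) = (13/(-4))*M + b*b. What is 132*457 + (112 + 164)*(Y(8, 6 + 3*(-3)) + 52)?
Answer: 69984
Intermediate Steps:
Y(M, b) = b**2 - 13*M/4 (Y(M, b) = (13*(-1/4))*M + b**2 = -13*M/4 + b**2 = b**2 - 13*M/4)
132*457 + (112 + 164)*(Y(8, 6 + 3*(-3)) + 52) = 132*457 + (112 + 164)*(((6 + 3*(-3))**2 - 13/4*8) + 52) = 60324 + 276*(((6 - 9)**2 - 26) + 52) = 60324 + 276*(((-3)**2 - 26) + 52) = 60324 + 276*((9 - 26) + 52) = 60324 + 276*(-17 + 52) = 60324 + 276*35 = 60324 + 9660 = 69984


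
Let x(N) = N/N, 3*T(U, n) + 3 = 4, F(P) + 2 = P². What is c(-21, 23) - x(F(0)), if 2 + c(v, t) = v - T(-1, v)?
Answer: -73/3 ≈ -24.333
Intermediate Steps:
F(P) = -2 + P²
T(U, n) = ⅓ (T(U, n) = -1 + (⅓)*4 = -1 + 4/3 = ⅓)
c(v, t) = -7/3 + v (c(v, t) = -2 + (v - 1*⅓) = -2 + (v - ⅓) = -2 + (-⅓ + v) = -7/3 + v)
x(N) = 1
c(-21, 23) - x(F(0)) = (-7/3 - 21) - 1*1 = -70/3 - 1 = -73/3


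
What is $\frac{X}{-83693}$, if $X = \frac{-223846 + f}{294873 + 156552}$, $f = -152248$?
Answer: $\frac{376094}{37781112525} \approx 9.9546 \cdot 10^{-6}$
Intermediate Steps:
$X = - \frac{376094}{451425}$ ($X = \frac{-223846 - 152248}{294873 + 156552} = - \frac{376094}{451425} \approx -0.83313$)
$\frac{X}{-83693} = - \frac{376094}{451425 \left(-83693\right)} = \left(- \frac{376094}{451425}\right) \left(- \frac{1}{83693}\right) = \frac{376094}{37781112525}$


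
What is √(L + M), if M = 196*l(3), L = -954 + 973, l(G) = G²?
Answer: √1783 ≈ 42.226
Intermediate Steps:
L = 19
M = 1764 (M = 196*3² = 196*9 = 1764)
√(L + M) = √(19 + 1764) = √1783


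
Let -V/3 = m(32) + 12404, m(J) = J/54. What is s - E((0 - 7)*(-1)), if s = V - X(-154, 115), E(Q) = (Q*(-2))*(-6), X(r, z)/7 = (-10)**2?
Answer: -341980/9 ≈ -37998.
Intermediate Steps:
m(J) = J/54 (m(J) = J*(1/54) = J/54)
X(r, z) = 700 (X(r, z) = 7*(-10)**2 = 7*100 = 700)
V = -334924/9 (V = -3*((1/54)*32 + 12404) = -3*(16/27 + 12404) = -3*334924/27 = -334924/9 ≈ -37214.)
E(Q) = 12*Q (E(Q) = -2*Q*(-6) = 12*Q)
s = -341224/9 (s = -334924/9 - 1*700 = -334924/9 - 700 = -341224/9 ≈ -37914.)
s - E((0 - 7)*(-1)) = -341224/9 - 12*(0 - 7)*(-1) = -341224/9 - 12*(-7*(-1)) = -341224/9 - 12*7 = -341224/9 - 1*84 = -341224/9 - 84 = -341980/9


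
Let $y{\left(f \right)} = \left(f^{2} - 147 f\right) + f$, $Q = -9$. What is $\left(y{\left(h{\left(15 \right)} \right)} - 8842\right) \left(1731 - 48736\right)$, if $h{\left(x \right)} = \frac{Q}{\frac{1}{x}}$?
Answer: $-1367516465$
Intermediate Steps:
$h{\left(x \right)} = - 9 x$ ($h{\left(x \right)} = - \frac{9}{\frac{1}{x}} = - 9 x$)
$y{\left(f \right)} = f^{2} - 146 f$
$\left(y{\left(h{\left(15 \right)} \right)} - 8842\right) \left(1731 - 48736\right) = \left(\left(-9\right) 15 \left(-146 - 135\right) - 8842\right) \left(1731 - 48736\right) = \left(- 135 \left(-146 - 135\right) - 8842\right) \left(-47005\right) = \left(\left(-135\right) \left(-281\right) - 8842\right) \left(-47005\right) = \left(37935 - 8842\right) \left(-47005\right) = 29093 \left(-47005\right) = -1367516465$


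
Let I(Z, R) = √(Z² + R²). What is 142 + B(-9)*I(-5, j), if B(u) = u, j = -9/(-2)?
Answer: 142 - 9*√181/2 ≈ 81.459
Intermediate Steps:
j = 9/2 (j = -9*(-½) = 9/2 ≈ 4.5000)
I(Z, R) = √(R² + Z²)
142 + B(-9)*I(-5, j) = 142 - 9*√((9/2)² + (-5)²) = 142 - 9*√(81/4 + 25) = 142 - 9*√181/2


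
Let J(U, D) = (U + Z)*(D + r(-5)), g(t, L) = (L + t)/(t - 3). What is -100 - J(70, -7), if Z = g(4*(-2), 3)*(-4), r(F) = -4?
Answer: 650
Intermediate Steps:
g(t, L) = (L + t)/(-3 + t)
Z = -20/11 (Z = ((3 + 4*(-2))/(-3 + 4*(-2)))*(-4) = ((3 - 8)/(-3 - 8))*(-4) = (-5/(-11))*(-4) = -1/11*(-5)*(-4) = (5/11)*(-4) = -20/11 ≈ -1.8182)
J(U, D) = (-4 + D)*(-20/11 + U) (J(U, D) = (U - 20/11)*(D - 4) = (-20/11 + U)*(-4 + D) = (-4 + D)*(-20/11 + U))
-100 - J(70, -7) = -100 - (80/11 - 4*70 - 20/11*(-7) - 7*70) = -100 - (80/11 - 280 + 140/11 - 490) = -100 - 1*(-750) = -100 + 750 = 650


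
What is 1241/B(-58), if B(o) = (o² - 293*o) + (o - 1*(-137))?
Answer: 1241/20437 ≈ 0.060723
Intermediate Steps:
B(o) = 137 + o² - 292*o (B(o) = (o² - 293*o) + (o + 137) = (o² - 293*o) + (137 + o) = 137 + o² - 292*o)
1241/B(-58) = 1241/(137 + (-58)² - 292*(-58)) = 1241/(137 + 3364 + 16936) = 1241/20437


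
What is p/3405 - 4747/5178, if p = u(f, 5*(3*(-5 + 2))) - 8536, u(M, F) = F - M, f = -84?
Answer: -20053667/5877030 ≈ -3.4122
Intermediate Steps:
p = -8497 (p = (5*(3*(-5 + 2)) - 1*(-84)) - 8536 = (5*(3*(-3)) + 84) - 8536 = (5*(-9) + 84) - 8536 = (-45 + 84) - 8536 = 39 - 8536 = -8497)
p/3405 - 4747/5178 = -8497/3405 - 4747/5178 = -20053667/5877030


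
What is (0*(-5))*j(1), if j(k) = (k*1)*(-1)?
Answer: 0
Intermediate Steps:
j(k) = -k (j(k) = k*(-1) = -k)
(0*(-5))*j(1) = (0*(-5))*(-1*1) = 0*(-1) = 0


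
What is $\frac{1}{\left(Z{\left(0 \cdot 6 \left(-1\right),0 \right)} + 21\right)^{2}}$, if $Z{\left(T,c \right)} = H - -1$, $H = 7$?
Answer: $\frac{1}{841} \approx 0.0011891$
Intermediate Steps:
$Z{\left(T,c \right)} = 8$ ($Z{\left(T,c \right)} = 7 - -1 = 7 + 1 = 8$)
$\frac{1}{\left(Z{\left(0 \cdot 6 \left(-1\right),0 \right)} + 21\right)^{2}} = \frac{1}{\left(8 + 21\right)^{2}} = \frac{1}{29^{2}} = \frac{1}{841}$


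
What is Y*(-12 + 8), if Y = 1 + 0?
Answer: -4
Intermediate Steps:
Y = 1
Y*(-12 + 8) = 1*(-12 + 8) = 1*(-4) = -4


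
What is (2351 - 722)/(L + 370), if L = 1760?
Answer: 543/710 ≈ 0.76479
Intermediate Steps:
(2351 - 722)/(L + 370) = (2351 - 722)/(1760 + 370) = 1629/2130 = 1629*(1/2130) = 543/710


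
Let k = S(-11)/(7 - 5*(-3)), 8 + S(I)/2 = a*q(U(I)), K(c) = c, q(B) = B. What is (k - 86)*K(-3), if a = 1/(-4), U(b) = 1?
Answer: 1041/4 ≈ 260.25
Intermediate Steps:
a = -¼ ≈ -0.25000
S(I) = -33/2 (S(I) = -16 + 2*(-¼*1) = -16 + 2*(-¼) = -16 - ½ = -33/2)
k = -¾ (k = -33/(2*(7 - 5*(-3))) = -33/(2*(7 + 15)) = -33/2/22 = -33/2*1/22 = -¾ ≈ -0.75000)
(k - 86)*K(-3) = (-¾ - 86)*(-3) = -347/4*(-3) = 1041/4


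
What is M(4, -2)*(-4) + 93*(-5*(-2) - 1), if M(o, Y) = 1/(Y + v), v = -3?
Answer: 4189/5 ≈ 837.80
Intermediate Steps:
M(o, Y) = 1/(-3 + Y) (M(o, Y) = 1/(Y - 3) = 1/(-3 + Y))
M(4, -2)*(-4) + 93*(-5*(-2) - 1) = -4/(-3 - 2) + 93*(-5*(-2) - 1) = -4/(-5) + 93*(10 - 1) = -⅕*(-4) + 93*9 = ⅘ + 837 = 4189/5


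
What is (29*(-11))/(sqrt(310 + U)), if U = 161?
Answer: -319*sqrt(471)/471 ≈ -14.699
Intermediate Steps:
(29*(-11))/(sqrt(310 + U)) = (29*(-11))/(sqrt(310 + 161)) = -319*sqrt(471)/471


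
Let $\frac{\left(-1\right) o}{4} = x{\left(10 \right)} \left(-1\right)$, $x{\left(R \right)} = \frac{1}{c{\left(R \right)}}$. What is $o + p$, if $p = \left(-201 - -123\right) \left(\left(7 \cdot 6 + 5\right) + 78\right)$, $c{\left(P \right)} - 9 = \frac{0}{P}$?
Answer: $- \frac{87746}{9} \approx -9749.6$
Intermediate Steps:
$c{\left(P \right)} = 9$ ($c{\left(P \right)} = 9 + \frac{0}{P} = 9 + 0 = 9$)
$p = -9750$ ($p = \left(-201 + 123\right) \left(\left(42 + 5\right) + 78\right) = - 78 \left(47 + 78\right) = \left(-78\right) 125 = -9750$)
$x{\left(R \right)} = \frac{1}{9}$
$o = \frac{4}{9}$ ($o = - 4 \cdot \frac{1}{9} \left(-1\right) = \left(-4\right) \left(- \frac{1}{9}\right) = \frac{4}{9} \approx 0.44444$)
$o + p = \frac{4}{9} - 9750 = - \frac{87746}{9}$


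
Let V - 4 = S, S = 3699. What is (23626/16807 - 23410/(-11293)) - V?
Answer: -702174512765/189801451 ≈ -3699.5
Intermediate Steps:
V = 3703 (V = 4 + 3699 = 3703)
(23626/16807 - 23410/(-11293)) - V = (23626/16807 - 23410/(-11293)) - 1*3703 = (23626*(1/16807) - 23410*(-1/11293)) - 3703 = (23626/16807 + 23410/11293) - 3703 = 660260288/189801451 - 3703 = -702174512765/189801451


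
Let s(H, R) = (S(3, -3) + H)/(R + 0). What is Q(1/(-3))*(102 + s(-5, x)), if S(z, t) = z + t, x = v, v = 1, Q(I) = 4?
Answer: 388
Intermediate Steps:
x = 1
S(z, t) = t + z
s(H, R) = H/R (s(H, R) = ((-3 + 3) + H)/(R + 0) = (0 + H)/R = H/R)
Q(1/(-3))*(102 + s(-5, x)) = 4*(102 - 5/1) = 4*(102 - 5*1) = 4*(102 - 5) = 4*97 = 388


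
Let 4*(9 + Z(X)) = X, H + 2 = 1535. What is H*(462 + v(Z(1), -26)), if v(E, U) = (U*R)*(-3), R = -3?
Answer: 349524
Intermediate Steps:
H = 1533 (H = -2 + 1535 = 1533)
Z(X) = -9 + X/4
v(E, U) = 9*U (v(E, U) = (U*(-3))*(-3) = -3*U*(-3) = 9*U)
H*(462 + v(Z(1), -26)) = 1533*(462 + 9*(-26)) = 1533*(462 - 234) = 1533*228 = 349524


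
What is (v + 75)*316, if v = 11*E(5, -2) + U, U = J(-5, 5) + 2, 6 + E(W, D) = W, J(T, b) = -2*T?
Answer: 24016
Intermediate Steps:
E(W, D) = -6 + W
U = 12 (U = -2*(-5) + 2 = 10 + 2 = 12)
v = 1 (v = 11*(-6 + 5) + 12 = 11*(-1) + 12 = -11 + 12 = 1)
(v + 75)*316 = (1 + 75)*316 = 76*316 = 24016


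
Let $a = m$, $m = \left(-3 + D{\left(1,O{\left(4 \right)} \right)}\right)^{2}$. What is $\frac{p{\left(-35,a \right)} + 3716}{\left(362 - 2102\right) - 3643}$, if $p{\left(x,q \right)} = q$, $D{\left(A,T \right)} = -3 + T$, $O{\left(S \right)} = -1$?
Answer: $- \frac{3765}{5383} \approx -0.69942$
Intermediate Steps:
$m = 49$ ($m = \left(-3 - 4\right)^{2} = \left(-7\right)^{2} = 49$)
$a = 49$
$\frac{p{\left(-35,a \right)} + 3716}{\left(362 - 2102\right) - 3643} = \frac{49 + 3716}{\left(362 - 2102\right) - 3643} = \frac{3765}{\left(362 - 2102\right) - 3643} = \frac{3765}{-1740 - 3643} = \frac{3765}{-5383} = 3765 \left(- \frac{1}{5383}\right) = - \frac{3765}{5383}$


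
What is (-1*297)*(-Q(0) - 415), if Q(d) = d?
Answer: 123255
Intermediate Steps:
(-1*297)*(-Q(0) - 415) = (-1*297)*(-1*0 - 415) = -297*(0 - 415) = -297*(-415) = 123255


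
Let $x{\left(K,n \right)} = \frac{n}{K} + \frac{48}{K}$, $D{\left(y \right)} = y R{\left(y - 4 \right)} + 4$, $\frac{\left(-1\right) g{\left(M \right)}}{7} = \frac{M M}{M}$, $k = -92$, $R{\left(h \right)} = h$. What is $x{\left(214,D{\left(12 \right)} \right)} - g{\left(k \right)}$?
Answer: $- \frac{68834}{107} \approx -643.31$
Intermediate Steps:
$g{\left(M \right)} = - 7 M$ ($g{\left(M \right)} = - 7 \frac{M M}{M} = - 7 \frac{M^{2}}{M} = - 7 M$)
$D{\left(y \right)} = 4 + y \left(-4 + y\right)$ ($D{\left(y \right)} = y \left(y - 4\right) + 4 = y \left(-4 + y\right) + 4 = 4 + y \left(-4 + y\right)$)
$x{\left(K,n \right)} = \frac{48}{K} + \frac{n}{K}$
$x{\left(214,D{\left(12 \right)} \right)} - g{\left(k \right)} = \frac{48 + \left(4 + 12 \left(-4 + 12\right)\right)}{214} - \left(-7\right) \left(-92\right) = \frac{48 + \left(4 + 12 \cdot 8\right)}{214} - 644 = \frac{48 + \left(4 + 96\right)}{214} - 644 = \frac{48 + 100}{214} - 644 = \frac{1}{214} \cdot 148 - 644 = \frac{74}{107} - 644 = - \frac{68834}{107}$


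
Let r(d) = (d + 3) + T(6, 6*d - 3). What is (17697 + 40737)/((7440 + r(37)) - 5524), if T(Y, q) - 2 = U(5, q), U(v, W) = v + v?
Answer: 9739/328 ≈ 29.692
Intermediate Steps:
U(v, W) = 2*v
T(Y, q) = 12 (T(Y, q) = 2 + 2*5 = 2 + 10 = 12)
r(d) = 15 + d (r(d) = (d + 3) + 12 = (3 + d) + 12 = 15 + d)
(17697 + 40737)/((7440 + r(37)) - 5524) = (17697 + 40737)/((7440 + (15 + 37)) - 5524) = 58434/((7440 + 52) - 5524) = 58434/(7492 - 5524) = 58434/1968 = 58434*(1/1968) = 9739/328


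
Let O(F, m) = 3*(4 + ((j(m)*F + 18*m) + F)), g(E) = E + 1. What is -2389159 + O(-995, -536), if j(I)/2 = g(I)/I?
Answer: -650445343/268 ≈ -2.4270e+6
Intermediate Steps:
g(E) = 1 + E
j(I) = 2*(1 + I)/I (j(I) = 2*((1 + I)/I) = 2*(1 + I)/I)
O(F, m) = 12 + 3*F + 54*m + 3*F*(2 + 2/m) (O(F, m) = 3*(4 + (((2 + 2/m)*F + 18*m) + F)) = 3*(4 + ((F*(2 + 2/m) + 18*m) + F)) = 3*(4 + ((18*m + F*(2 + 2/m)) + F)) = 3*(4 + (F + 18*m + F*(2 + 2/m))) = 3*(4 + F + 18*m + F*(2 + 2/m)) = 12 + 3*F + 54*m + 3*F*(2 + 2/m))
-2389159 + O(-995, -536) = -2389159 + (12 + 9*(-995) + 54*(-536) + 6*(-995)/(-536)) = -2389159 + (12 - 8955 - 28944 + 6*(-995)*(-1/536)) = -2389159 + (12 - 8955 - 28944 + 2985/268) = -2389159 - 10150731/268 = -650445343/268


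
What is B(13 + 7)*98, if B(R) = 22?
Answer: 2156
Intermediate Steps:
B(13 + 7)*98 = 22*98 = 2156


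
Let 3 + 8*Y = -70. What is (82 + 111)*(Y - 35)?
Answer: -68129/8 ≈ -8516.1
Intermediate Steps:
Y = -73/8 (Y = -3/8 + (1/8)*(-70) = -3/8 - 35/4 = -73/8 ≈ -9.1250)
(82 + 111)*(Y - 35) = (82 + 111)*(-73/8 - 35) = 193*(-353/8) = -68129/8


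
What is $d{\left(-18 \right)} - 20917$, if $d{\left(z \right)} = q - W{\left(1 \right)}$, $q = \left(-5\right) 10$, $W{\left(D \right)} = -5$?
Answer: $-20962$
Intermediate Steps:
$q = -50$
$d{\left(z \right)} = -45$ ($d{\left(z \right)} = -50 - -5 = -50 + 5 = -45$)
$d{\left(-18 \right)} - 20917 = -45 - 20917 = -20962$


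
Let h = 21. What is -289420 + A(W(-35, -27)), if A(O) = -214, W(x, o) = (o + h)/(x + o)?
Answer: -289634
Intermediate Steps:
W(x, o) = (21 + o)/(o + x) (W(x, o) = (o + 21)/(x + o) = (21 + o)/(o + x))
-289420 + A(W(-35, -27)) = -289420 - 214 = -289634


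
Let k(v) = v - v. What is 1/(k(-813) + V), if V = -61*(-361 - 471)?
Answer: 1/50752 ≈ 1.9704e-5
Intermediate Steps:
V = 50752 (V = -61*(-832) = 50752)
k(v) = 0
1/(k(-813) + V) = 1/(0 + 50752) = 1/50752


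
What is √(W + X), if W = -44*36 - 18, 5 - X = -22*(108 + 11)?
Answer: √1021 ≈ 31.953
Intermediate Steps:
X = 2623 (X = 5 - (-22)*(108 + 11) = 5 - (-22)*119 = 5 - 1*(-2618) = 5 + 2618 = 2623)
W = -1602 (W = -1584 - 18 = -1602)
√(W + X) = √(-1602 + 2623) = √1021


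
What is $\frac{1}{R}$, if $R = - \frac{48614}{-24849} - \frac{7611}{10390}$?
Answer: $\frac{258181110}{315973721} \approx 0.8171$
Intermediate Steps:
$R = \frac{315973721}{258181110}$ ($R = \left(-48614\right) \left(- \frac{1}{24849}\right) - \frac{7611}{10390} = \frac{48614}{24849} - \frac{7611}{10390} = \frac{315973721}{258181110} \approx 1.2238$)
$\frac{1}{R} = \frac{1}{\frac{315973721}{258181110}} = \frac{258181110}{315973721}$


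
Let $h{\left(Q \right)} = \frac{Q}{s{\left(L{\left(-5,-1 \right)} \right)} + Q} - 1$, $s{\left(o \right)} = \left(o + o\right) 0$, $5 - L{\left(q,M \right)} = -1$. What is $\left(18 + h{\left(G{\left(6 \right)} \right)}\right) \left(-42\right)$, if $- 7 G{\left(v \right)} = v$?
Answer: $-756$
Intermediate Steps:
$G{\left(v \right)} = - \frac{v}{7}$
$L{\left(q,M \right)} = 6$ ($L{\left(q,M \right)} = 5 - -1 = 5 + 1 = 6$)
$s{\left(o \right)} = 0$ ($s{\left(o \right)} = 2 o 0 = 0$)
$h{\left(Q \right)} = 0$ ($h{\left(Q \right)} = \frac{Q}{0 + Q} - 1 = \frac{Q}{Q} - 1 = 1 - 1 = 0$)
$\left(18 + h{\left(G{\left(6 \right)} \right)}\right) \left(-42\right) = \left(18 + 0\right) \left(-42\right) = 18 \left(-42\right) = -756$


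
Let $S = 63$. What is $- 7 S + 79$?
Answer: $-362$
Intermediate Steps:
$- 7 S + 79 = \left(-7\right) 63 + 79 = -441 + 79 = -362$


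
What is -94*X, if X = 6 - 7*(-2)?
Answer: -1880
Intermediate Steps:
X = 20 (X = 6 + 14 = 20)
-94*X = -94*20 = -1880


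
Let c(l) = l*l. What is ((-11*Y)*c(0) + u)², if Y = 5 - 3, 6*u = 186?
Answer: 961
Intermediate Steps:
u = 31 (u = (⅙)*186 = 31)
Y = 2
c(l) = l²
((-11*Y)*c(0) + u)² = (-11*2*0² + 31)² = (-22*0 + 31)² = (0 + 31)² = 31² = 961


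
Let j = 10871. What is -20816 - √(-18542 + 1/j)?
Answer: -20816 - I*√2191268350551/10871 ≈ -20816.0 - 136.17*I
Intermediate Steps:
-20816 - √(-18542 + 1/j) = -20816 - √(-18542 + 1/10871) = -20816 - √(-201570081/10871) = -20816 - I*√2191268350551/10871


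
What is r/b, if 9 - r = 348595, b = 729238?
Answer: -174293/364619 ≈ -0.47801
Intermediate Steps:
r = -348586 (r = 9 - 1*348595 = 9 - 348595 = -348586)
r/b = -348586/729238 = -348586*1/729238 = -174293/364619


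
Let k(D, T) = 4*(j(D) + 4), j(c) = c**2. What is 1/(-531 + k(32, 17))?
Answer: 1/3581 ≈ 0.00027925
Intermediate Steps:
k(D, T) = 16 + 4*D**2 (k(D, T) = 4*(D**2 + 4) = 4*(4 + D**2) = 16 + 4*D**2)
1/(-531 + k(32, 17)) = 1/(-531 + (16 + 4*32**2)) = 1/(-531 + (16 + 4*1024)) = 1/(-531 + (16 + 4096)) = 1/(-531 + 4112) = 1/3581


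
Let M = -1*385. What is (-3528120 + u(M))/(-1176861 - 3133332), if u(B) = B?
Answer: 3528505/4310193 ≈ 0.81864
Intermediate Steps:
M = -385
(-3528120 + u(M))/(-1176861 - 3133332) = (-3528120 - 385)/(-1176861 - 3133332) = -3528505/(-4310193) = -3528505*(-1/4310193) = 3528505/4310193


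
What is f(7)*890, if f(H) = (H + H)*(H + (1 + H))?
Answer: 186900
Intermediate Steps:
f(H) = 2*H*(1 + 2*H) (f(H) = (2*H)*(1 + 2*H) = 2*H*(1 + 2*H))
f(7)*890 = (2*7*(1 + 2*7))*890 = (2*7*(1 + 14))*890 = (2*7*15)*890 = 210*890 = 186900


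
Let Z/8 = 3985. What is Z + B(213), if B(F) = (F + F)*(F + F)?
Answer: 213356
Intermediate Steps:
Z = 31880 (Z = 8*3985 = 31880)
B(F) = 4*F**2 (B(F) = (2*F)*(2*F) = 4*F**2)
Z + B(213) = 31880 + 4*213**2 = 31880 + 4*45369 = 31880 + 181476 = 213356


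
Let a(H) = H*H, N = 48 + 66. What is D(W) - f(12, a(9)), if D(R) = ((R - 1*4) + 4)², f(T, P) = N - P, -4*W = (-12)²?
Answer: 1263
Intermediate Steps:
N = 114
a(H) = H²
W = -36 (W = -¼*(-12)² = -¼*144 = -36)
f(T, P) = 114 - P
D(R) = R² (D(R) = ((R - 4) + 4)² = ((-4 + R) + 4)² = R²)
D(W) - f(12, a(9)) = (-36)² - (114 - 1*9²) = 1296 - (114 - 1*81) = 1296 - (114 - 81) = 1296 - 1*33 = 1296 - 33 = 1263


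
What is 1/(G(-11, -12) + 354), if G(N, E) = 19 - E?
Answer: 1/385 ≈ 0.0025974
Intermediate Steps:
1/(G(-11, -12) + 354) = 1/((19 - 1*(-12)) + 354) = 1/((19 + 12) + 354) = 1/(31 + 354) = 1/385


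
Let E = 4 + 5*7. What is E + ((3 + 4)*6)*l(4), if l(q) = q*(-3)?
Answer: -465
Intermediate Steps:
E = 39 (E = 4 + 35 = 39)
l(q) = -3*q
E + ((3 + 4)*6)*l(4) = 39 + ((3 + 4)*6)*(-3*4) = 39 + (7*6)*(-12) = 39 + 42*(-12) = 39 - 504 = -465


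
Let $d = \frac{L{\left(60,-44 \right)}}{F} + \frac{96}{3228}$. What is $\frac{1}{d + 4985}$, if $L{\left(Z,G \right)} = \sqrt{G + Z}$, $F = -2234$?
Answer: $\frac{300473}{1497866303} \approx 0.0002006$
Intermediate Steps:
$d = \frac{8398}{300473}$ ($d = \frac{\sqrt{-44 + 60}}{-2234} + \frac{96}{3228} = \sqrt{16} \left(- \frac{1}{2234}\right) + 96 \cdot \frac{1}{3228} = 4 \left(- \frac{1}{2234}\right) + \frac{8}{269} = - \frac{2}{1117} + \frac{8}{269} = \frac{8398}{300473} \approx 0.027949$)
$\frac{1}{d + 4985} = \frac{1}{\frac{8398}{300473} + 4985} = \frac{1}{\frac{1497866303}{300473}} = \frac{300473}{1497866303}$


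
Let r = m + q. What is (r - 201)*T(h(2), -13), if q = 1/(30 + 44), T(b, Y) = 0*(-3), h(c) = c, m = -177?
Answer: 0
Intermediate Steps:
T(b, Y) = 0
q = 1/74 ≈ 0.013514
r = -13097/74 (r = -177 + 1/74 = -13097/74 ≈ -176.99)
(r - 201)*T(h(2), -13) = (-13097/74 - 201)*0 = -27971/74*0 = 0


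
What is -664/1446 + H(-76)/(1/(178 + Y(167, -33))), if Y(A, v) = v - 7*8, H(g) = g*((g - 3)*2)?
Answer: 772678444/723 ≈ 1.0687e+6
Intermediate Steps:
H(g) = g*(-6 + 2*g) (H(g) = g*((-3 + g)*2) = g*(-6 + 2*g))
Y(A, v) = -56 + v (Y(A, v) = v - 56 = -56 + v)
-664/1446 + H(-76)/(1/(178 + Y(167, -33))) = -664/1446 + (2*(-76)*(-3 - 76))/(1/(178 + (-56 - 33))) = -664*1/1446 + (2*(-76)*(-79))/(1/(178 - 89)) = -332/723 + 12008/(1/89) = -332/723 + 12008*89 = -332/723 + 1068712 = 772678444/723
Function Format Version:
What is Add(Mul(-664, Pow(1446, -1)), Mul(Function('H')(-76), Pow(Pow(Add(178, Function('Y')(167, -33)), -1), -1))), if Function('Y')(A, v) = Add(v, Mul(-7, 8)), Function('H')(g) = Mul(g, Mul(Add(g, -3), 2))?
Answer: Rational(772678444, 723) ≈ 1.0687e+6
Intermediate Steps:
Function('H')(g) = Mul(g, Add(-6, Mul(2, g))) (Function('H')(g) = Mul(g, Mul(Add(-3, g), 2)) = Mul(g, Add(-6, Mul(2, g))))
Function('Y')(A, v) = Add(-56, v) (Function('Y')(A, v) = Add(v, -56) = Add(-56, v))
Add(Mul(-664, Pow(1446, -1)), Mul(Function('H')(-76), Pow(Pow(Add(178, Function('Y')(167, -33)), -1), -1))) = Add(Mul(-664, Pow(1446, -1)), Mul(Mul(2, -76, Add(-3, -76)), Pow(Pow(Add(178, Add(-56, -33)), -1), -1))) = Add(Mul(-664, Rational(1, 1446)), Mul(Mul(2, -76, -79), Pow(Pow(Add(178, -89), -1), -1))) = Add(Rational(-332, 723), Mul(12008, Pow(Pow(89, -1), -1))) = Add(Rational(-332, 723), Mul(12008, Pow(Rational(1, 89), -1))) = Add(Rational(-332, 723), Mul(12008, 89)) = Add(Rational(-332, 723), 1068712) = Rational(772678444, 723)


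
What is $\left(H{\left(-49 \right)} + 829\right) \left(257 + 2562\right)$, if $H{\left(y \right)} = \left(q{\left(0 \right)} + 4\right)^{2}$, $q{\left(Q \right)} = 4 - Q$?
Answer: $2517367$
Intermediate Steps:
$H{\left(y \right)} = 64$ ($H{\left(y \right)} = \left(\left(4 - 0\right) + 4\right)^{2} = \left(\left(4 + 0\right) + 4\right)^{2} = \left(4 + 4\right)^{2} = 8^{2} = 64$)
$\left(H{\left(-49 \right)} + 829\right) \left(257 + 2562\right) = \left(64 + 829\right) \left(257 + 2562\right) = 893 \cdot 2819 = 2517367$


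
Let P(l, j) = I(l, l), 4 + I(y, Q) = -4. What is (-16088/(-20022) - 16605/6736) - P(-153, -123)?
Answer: 427424497/67434096 ≈ 6.3384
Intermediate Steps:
I(y, Q) = -8 (I(y, Q) = -4 - 4 = -8)
P(l, j) = -8
(-16088/(-20022) - 16605/6736) - P(-153, -123) = (-16088/(-20022) - 16605/6736) - 1*(-8) = (-16088*(-1/20022) - 16605*1/6736) + 8 = (8044/10011 - 16605/6736) + 8 = -112048271/67434096 + 8 = 427424497/67434096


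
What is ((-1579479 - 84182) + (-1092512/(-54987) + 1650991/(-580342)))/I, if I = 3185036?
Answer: -53088984715276207/101638529595049944 ≈ -0.52233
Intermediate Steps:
((-1579479 - 84182) + (-1092512/(-54987) + 1650991/(-580342)))/I = ((-1579479 - 84182) + (-1092512/(-54987) + 1650991/(-580342)))/3185036 = (-1663661 + (-1092512*(-1/54987) + 1650991*(-1/580342)))*(1/3185036) = (-1663661 + (1092512/54987 - 1650991/580342))*(1/3185036) = (-1663661 + 543247556987/31911265554)*(1/3185036) = -53088984715276207/31911265554*1/3185036 = -53088984715276207/101638529595049944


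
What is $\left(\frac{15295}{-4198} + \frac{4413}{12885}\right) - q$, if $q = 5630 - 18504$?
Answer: $\frac{232063981573}{18030410} \approx 12871.0$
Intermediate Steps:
$q = -12874$ ($q = 5630 - 18504 = -12874$)
$\left(\frac{15295}{-4198} + \frac{4413}{12885}\right) - q = \left(\frac{15295}{-4198} + \frac{4413}{12885}\right) - -12874 = \left(15295 \left(- \frac{1}{4198}\right) + 4413 \cdot \frac{1}{12885}\right) + 12874 = \left(- \frac{15295}{4198} + \frac{1471}{4295}\right) + 12874 = - \frac{59516767}{18030410} + 12874 = \frac{232063981573}{18030410}$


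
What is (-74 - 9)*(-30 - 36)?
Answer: 5478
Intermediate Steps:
(-74 - 9)*(-30 - 36) = -83*(-66) = 5478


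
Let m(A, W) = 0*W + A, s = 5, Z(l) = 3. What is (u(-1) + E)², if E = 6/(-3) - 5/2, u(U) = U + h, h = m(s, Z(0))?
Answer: ¼ ≈ 0.25000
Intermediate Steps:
m(A, W) = A (m(A, W) = 0 + A = A)
h = 5
u(U) = 5 + U (u(U) = U + 5 = 5 + U)
E = -9/2 (E = 6*(-⅓) - 5*½ = -2 - 5/2 = -9/2 ≈ -4.5000)
(u(-1) + E)² = ((5 - 1) - 9/2)² = (4 - 9/2)² = (-½)² = ¼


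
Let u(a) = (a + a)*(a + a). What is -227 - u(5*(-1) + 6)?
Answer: -231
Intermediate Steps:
u(a) = 4*a² (u(a) = (2*a)*(2*a) = 4*a²)
-227 - u(5*(-1) + 6) = -227 - 4*(5*(-1) + 6)² = -227 - 4*(-5 + 6)² = -227 - 4*1² = -227 - 4 = -231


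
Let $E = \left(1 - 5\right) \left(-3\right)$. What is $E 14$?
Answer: $168$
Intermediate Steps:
$E = 12$ ($E = \left(-4\right) \left(-3\right) = 12$)
$E 14 = 12 \cdot 14 = 168$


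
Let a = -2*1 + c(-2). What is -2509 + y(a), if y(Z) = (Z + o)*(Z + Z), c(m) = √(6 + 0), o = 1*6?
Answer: -2513 + 4*√6 ≈ -2503.2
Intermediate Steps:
o = 6
c(m) = √6
a = -2 + √6 (a = -2*1 + √6 = -2 + √6 ≈ 0.44949)
y(Z) = 2*Z*(6 + Z) (y(Z) = (Z + 6)*(Z + Z) = (6 + Z)*(2*Z) = 2*Z*(6 + Z))
-2509 + y(a) = -2509 + 2*(-2 + √6)*(6 + (-2 + √6)) = -2509 + 2*(-2 + √6)*(4 + √6)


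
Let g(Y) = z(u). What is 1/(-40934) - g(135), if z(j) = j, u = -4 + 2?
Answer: 81867/40934 ≈ 2.0000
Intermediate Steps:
u = -2
g(Y) = -2
1/(-40934) - g(135) = 1/(-40934) - 1*(-2) = -1/40934 + 2 = 81867/40934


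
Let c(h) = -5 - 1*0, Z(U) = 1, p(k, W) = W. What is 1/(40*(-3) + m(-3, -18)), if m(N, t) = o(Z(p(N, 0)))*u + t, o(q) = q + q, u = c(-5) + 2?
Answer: -1/144 ≈ -0.0069444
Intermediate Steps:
c(h) = -5 (c(h) = -5 + 0 = -5)
u = -3 (u = -5 + 2 = -3)
o(q) = 2*q
m(N, t) = -6 + t (m(N, t) = (2*1)*(-3) + t = 2*(-3) + t = -6 + t)
1/(40*(-3) + m(-3, -18)) = 1/(40*(-3) + (-6 - 18)) = 1/(-120 - 24) = 1/(-144) = -1/144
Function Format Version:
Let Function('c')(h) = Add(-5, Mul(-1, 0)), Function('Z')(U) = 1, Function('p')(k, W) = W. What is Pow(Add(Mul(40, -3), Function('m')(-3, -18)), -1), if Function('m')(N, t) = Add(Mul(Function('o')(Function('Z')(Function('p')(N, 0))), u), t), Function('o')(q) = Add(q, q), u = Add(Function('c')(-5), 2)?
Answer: Rational(-1, 144) ≈ -0.0069444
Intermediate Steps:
Function('c')(h) = -5 (Function('c')(h) = Add(-5, 0) = -5)
u = -3 (u = Add(-5, 2) = -3)
Function('o')(q) = Mul(2, q)
Function('m')(N, t) = Add(-6, t) (Function('m')(N, t) = Add(Mul(Mul(2, 1), -3), t) = Add(Mul(2, -3), t) = Add(-6, t))
Pow(Add(Mul(40, -3), Function('m')(-3, -18)), -1) = Pow(Add(Mul(40, -3), Add(-6, -18)), -1) = Pow(Add(-120, -24), -1) = Pow(-144, -1) = Rational(-1, 144)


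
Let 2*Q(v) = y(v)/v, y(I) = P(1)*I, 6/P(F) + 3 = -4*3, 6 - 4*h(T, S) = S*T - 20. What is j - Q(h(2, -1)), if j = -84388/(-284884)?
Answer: 176706/356105 ≈ 0.49622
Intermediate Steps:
j = 21097/71221 (j = -84388*(-1/284884) = 21097/71221 ≈ 0.29622)
h(T, S) = 13/2 - S*T/4 (h(T, S) = 3/2 - (S*T - 20)/4 = 3/2 - (-20 + S*T)/4 = 3/2 + (5 - S*T/4) = 13/2 - S*T/4)
P(F) = -⅖ (P(F) = 6/(-3 - 4*3) = 6/(-3 - 12) = 6/(-15) = 6*(-1/15) = -⅖)
y(I) = -2*I/5
Q(v) = -⅕ (Q(v) = ((-2*v/5)/v)/2 = (½)*(-⅖) = -⅕)
j - Q(h(2, -1)) = 21097/71221 - 1*(-⅕) = 21097/71221 + ⅕ = 176706/356105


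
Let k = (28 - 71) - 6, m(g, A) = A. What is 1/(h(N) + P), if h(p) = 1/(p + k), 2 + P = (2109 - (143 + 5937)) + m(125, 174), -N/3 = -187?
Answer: -512/1945087 ≈ -0.00026323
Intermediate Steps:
N = 561 (N = -3*(-187) = 561)
k = -49 (k = -43 - 6 = -49)
P = -3799 (P = -2 + ((2109 - (143 + 5937)) + 174) = -2 + ((2109 - 1*6080) + 174) = -2 + ((2109 - 6080) + 174) = -2 + (-3971 + 174) = -2 - 3797 = -3799)
h(p) = 1/(-49 + p) (h(p) = 1/(p - 49) = 1/(-49 + p))
1/(h(N) + P) = 1/(1/(-49 + 561) - 3799) = 1/(1/512 - 3799) = 1/(-1945087/512) = -512/1945087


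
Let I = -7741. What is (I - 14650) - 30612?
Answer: -53003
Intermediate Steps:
(I - 14650) - 30612 = (-7741 - 14650) - 30612 = -22391 - 30612 = -53003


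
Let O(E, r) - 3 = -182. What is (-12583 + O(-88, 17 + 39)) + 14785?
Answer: 2023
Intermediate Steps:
O(E, r) = -179 (O(E, r) = 3 - 182 = -179)
(-12583 + O(-88, 17 + 39)) + 14785 = (-12583 - 179) + 14785 = -12762 + 14785 = 2023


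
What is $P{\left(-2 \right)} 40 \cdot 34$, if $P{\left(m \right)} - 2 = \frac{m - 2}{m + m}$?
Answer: $4080$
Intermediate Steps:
$P{\left(m \right)} = 2 + \frac{-2 + m}{2 m}$ ($P{\left(m \right)} = 2 + \frac{m - 2}{m + m} = 2 + \frac{-2 + m}{2 m}$)
$P{\left(-2 \right)} 40 \cdot 34 = \left(\frac{5}{2} - \frac{1}{-2}\right) 40 \cdot 34 = \left(\frac{5}{2} - - \frac{1}{2}\right) 40 \cdot 34 = \left(\frac{5}{2} + \frac{1}{2}\right) 40 \cdot 34 = 3 \cdot 40 \cdot 34 = 120 \cdot 34 = 4080$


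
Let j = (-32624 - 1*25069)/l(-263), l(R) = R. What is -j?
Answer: -57693/263 ≈ -219.36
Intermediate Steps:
j = 57693/263 (j = (-32624 - 1*25069)/(-263) = (-32624 - 25069)*(-1/263) = -57693*(-1/263) = 57693/263 ≈ 219.36)
-j = -1*57693/263 = -57693/263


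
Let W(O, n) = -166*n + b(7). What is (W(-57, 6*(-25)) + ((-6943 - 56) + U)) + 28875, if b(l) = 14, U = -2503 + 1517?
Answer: 45804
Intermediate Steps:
U = -986
W(O, n) = 14 - 166*n (W(O, n) = -166*n + 14 = 14 - 166*n)
(W(-57, 6*(-25)) + ((-6943 - 56) + U)) + 28875 = ((14 - 996*(-25)) + ((-6943 - 56) - 986)) + 28875 = ((14 - 166*(-150)) + (-6999 - 986)) + 28875 = ((14 + 24900) - 7985) + 28875 = (24914 - 7985) + 28875 = 16929 + 28875 = 45804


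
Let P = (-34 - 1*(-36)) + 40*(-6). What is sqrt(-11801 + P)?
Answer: I*sqrt(12039) ≈ 109.72*I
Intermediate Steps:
P = -238 (P = (-34 + 36) - 240 = 2 - 240 = -238)
sqrt(-11801 + P) = sqrt(-11801 - 238) = sqrt(-12039) = I*sqrt(12039)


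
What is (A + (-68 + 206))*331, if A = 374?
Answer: 169472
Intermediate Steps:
(A + (-68 + 206))*331 = (374 + (-68 + 206))*331 = (374 + 138)*331 = 512*331 = 169472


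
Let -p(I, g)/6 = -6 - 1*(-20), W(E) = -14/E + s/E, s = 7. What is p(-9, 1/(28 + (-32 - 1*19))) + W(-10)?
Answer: -833/10 ≈ -83.300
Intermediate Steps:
W(E) = -7/E (W(E) = -14/E + 7/E = -7/E)
p(I, g) = -84 (p(I, g) = -6*(-6 - 1*(-20)) = -6*(-6 + 20) = -6*14 = -84)
p(-9, 1/(28 + (-32 - 1*19))) + W(-10) = -84 - 7/(-10) = -84 - 7*(-1/10) = -84 + 7/10 = -833/10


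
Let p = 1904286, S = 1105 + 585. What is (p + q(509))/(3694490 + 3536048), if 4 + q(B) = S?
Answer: 952986/3615269 ≈ 0.26360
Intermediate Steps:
S = 1690
q(B) = 1686 (q(B) = -4 + 1690 = 1686)
(p + q(509))/(3694490 + 3536048) = (1904286 + 1686)/(3694490 + 3536048) = 1905972/7230538 = 1905972*(1/7230538) = 952986/3615269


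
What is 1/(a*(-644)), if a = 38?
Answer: -1/24472 ≈ -4.0863e-5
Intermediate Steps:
1/(a*(-644)) = 1/(38*(-644)) = 1/(-24472) = -1/24472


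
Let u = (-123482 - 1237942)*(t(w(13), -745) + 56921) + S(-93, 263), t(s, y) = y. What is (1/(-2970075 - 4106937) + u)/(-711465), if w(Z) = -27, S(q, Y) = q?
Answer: 108249062216893121/1007009268516 ≈ 1.0750e+5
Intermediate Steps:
u = -76479354717 (u = (-123482 - 1237942)*(-745 + 56921) - 93 = -1361424*56176 - 93 = -76479354624 - 93 = -76479354717)
(1/(-2970075 - 4106937) + u)/(-711465) = (1/(-2970075 - 4106937) - 76479354717)/(-711465) = (1/(-7077012) - 76479354717)*(-1/711465) = (-1/7077012 - 76479354717)*(-1/711465) = -541245311084465605/7077012*(-1/711465) = 108249062216893121/1007009268516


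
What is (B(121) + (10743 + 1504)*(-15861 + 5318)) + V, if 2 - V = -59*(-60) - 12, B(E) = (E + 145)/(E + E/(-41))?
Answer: -312479220287/2420 ≈ -1.2912e+8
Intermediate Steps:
B(E) = 41*(145 + E)/(40*E) (B(E) = (145 + E)/(E + E*(-1/41)) = (145 + E)/(E - E/41) = (145 + E)/((40*E/41)) = (145 + E)*(41/(40*E)) = 41*(145 + E)/(40*E))
V = -3526 (V = 2 - (-59*(-60) - 12) = 2 - (3540 - 12) = 2 - 1*3528 = 2 - 3528 = -3526)
(B(121) + (10743 + 1504)*(-15861 + 5318)) + V = ((41/40)*(145 + 121)/121 + (10743 + 1504)*(-15861 + 5318)) - 3526 = ((41/40)*(1/121)*266 + 12247*(-10543)) - 3526 = (5453/2420 - 129120121) - 3526 = -312470687367/2420 - 3526 = -312479220287/2420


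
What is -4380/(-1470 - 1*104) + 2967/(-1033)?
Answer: -72759/812971 ≈ -0.089498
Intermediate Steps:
-4380/(-1470 - 1*104) + 2967/(-1033) = -4380/(-1470 - 104) + 2967*(-1/1033) = -4380/(-1574) - 2967/1033 = -4380*(-1/1574) - 2967/1033 = 2190/787 - 2967/1033 = -72759/812971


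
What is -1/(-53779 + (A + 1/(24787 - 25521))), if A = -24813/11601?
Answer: 946126/50883735081 ≈ 1.8594e-5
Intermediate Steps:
A = -2757/1289 (A = -24813*1/11601 = -2757/1289 ≈ -2.1389)
-1/(-53779 + (A + 1/(24787 - 25521))) = -1/(-53779 + (-2757/1289 + 1/(24787 - 25521))) = -1/(-53779 + (-2757/1289 + 1/(-734))) = -1/(-53779 + (-2757/1289 - 1/734)) = -1/(-53779 - 2024927/946126) = -1/(-50883735081/946126) = -1*(-946126/50883735081) = 946126/50883735081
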